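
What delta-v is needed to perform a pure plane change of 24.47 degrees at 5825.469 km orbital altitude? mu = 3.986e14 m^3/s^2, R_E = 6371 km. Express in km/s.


r = 12196.4690 km = 1.2196469e+07 m
V = sqrt(mu/r) = 5716.7814 m/s
di = 24.47 deg = 0.4270821 rad
dV = 2*V*sin(di/2) = 2*5716.7814*sin(0.213541)
dV = 2423.0215 m/s = 2.4230 km/s

2.4230 km/s


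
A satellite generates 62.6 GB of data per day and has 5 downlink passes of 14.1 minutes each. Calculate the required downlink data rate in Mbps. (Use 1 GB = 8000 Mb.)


total contact time = 5 * 14.1 * 60 = 4230.0000 s
data = 62.6 GB = 500800.0000 Mb
rate = 500800.0000 / 4230.0000 = 118.3924 Mbps

118.3924 Mbps


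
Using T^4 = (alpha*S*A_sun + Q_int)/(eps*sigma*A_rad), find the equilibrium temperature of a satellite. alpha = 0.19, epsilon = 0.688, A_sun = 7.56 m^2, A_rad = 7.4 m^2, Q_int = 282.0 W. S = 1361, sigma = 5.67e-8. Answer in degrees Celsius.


Numerator = alpha*S*A_sun + Q_int = 0.19*1361*7.56 + 282.0 = 2236.9404 W
Denominator = eps*sigma*A_rad = 0.688*5.67e-8*7.4 = 2.8867104e-07 W/K^4
T^4 = 7.7490988e+09 K^4
T = 296.6968 K = 23.5468 C

23.5468 degrees Celsius


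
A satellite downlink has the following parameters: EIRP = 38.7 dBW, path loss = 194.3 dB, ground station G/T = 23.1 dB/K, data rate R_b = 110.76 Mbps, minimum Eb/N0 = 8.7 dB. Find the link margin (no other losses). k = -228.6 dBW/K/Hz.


C/N0 = EIRP - FSPL + G/T - k = 38.7 - 194.3 + 23.1 - (-228.6)
C/N0 = 96.1000 dB-Hz
R_b = 110.76 Mbps = 1.1076e+08 bps -> 10*log10(R_b) = 80.4438 dB-Hz
Eb/N0 = C/N0 - 10*log10(R_b) = 96.1000 - 80.4438 = 15.6562 dB
Margin = Eb/N0 - Eb/N0_req = 15.6562 - 8.7 = 6.9562 dB (link closes)

6.9562 dB


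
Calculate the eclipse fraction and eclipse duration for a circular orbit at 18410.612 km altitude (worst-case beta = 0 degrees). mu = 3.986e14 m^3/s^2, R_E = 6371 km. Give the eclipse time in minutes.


r = 24781.6120 km
T = 647.0745 min
Eclipse fraction = arcsin(R_E/r)/pi = arcsin(6371.0000/24781.6120)/pi
= arcsin(0.2570858)/pi = 0.08276229
Eclipse duration = 0.08276229 * 647.0745 = 53.5534 min

53.5534 minutes


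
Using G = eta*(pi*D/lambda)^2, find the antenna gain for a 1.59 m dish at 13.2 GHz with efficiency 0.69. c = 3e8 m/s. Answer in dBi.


lambda = c/f = 3e8 / 1.32e+10 = 0.02272727 m
G = eta*(pi*D/lambda)^2 = 0.69*(pi*1.59/0.02272727)^2
G = 33331.0072 (linear)
G = 10*log10(33331.0072) = 45.2285 dBi

45.2285 dBi


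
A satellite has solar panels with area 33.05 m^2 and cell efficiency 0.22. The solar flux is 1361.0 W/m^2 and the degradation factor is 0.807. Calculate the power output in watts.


P = area * eta * S * degradation
P = 33.05 * 0.22 * 1361.0 * 0.807
P = 7985.9356 W

7985.9356 W


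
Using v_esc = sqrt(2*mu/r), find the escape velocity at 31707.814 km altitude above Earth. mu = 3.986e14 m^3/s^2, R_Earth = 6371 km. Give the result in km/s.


r = 6371.0 + 31707.814 = 38078.8140 km = 3.8078814e+07 m
v_esc = sqrt(2*mu/r) = sqrt(2*3.986e14 / 3.8078814e+07)
v_esc = 4575.5356 m/s = 4.5755 km/s

4.5755 km/s


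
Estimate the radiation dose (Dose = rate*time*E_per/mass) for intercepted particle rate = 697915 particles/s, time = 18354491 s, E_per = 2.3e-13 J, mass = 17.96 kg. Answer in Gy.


Total energy deposited = rate * time * E_per
  = 697915 * 18354491 * 2.3e-13 = 2.9463 J
Dose = E_total / mass = 2.9463 / 17.96
Dose = 0.1640463 Gy

0.1640 Gy


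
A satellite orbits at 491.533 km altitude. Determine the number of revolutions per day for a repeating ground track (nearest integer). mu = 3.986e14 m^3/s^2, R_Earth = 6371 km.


r = 6.862533e+06 m
T = 2*pi*sqrt(r^3/mu) = 5657.6736 s = 94.2946 min
revs/day = 1440 / 94.2946 = 15.2713
Rounded: 15 revolutions per day

15 revolutions per day


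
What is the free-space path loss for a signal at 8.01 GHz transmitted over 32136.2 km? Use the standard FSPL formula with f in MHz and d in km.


f = 8.01 GHz = 8010.0000 MHz
d = 32136.2 km
FSPL = 32.44 + 20*log10(8010.0000) + 20*log10(32136.2)
FSPL = 32.44 + 78.0727 + 90.1399
FSPL = 200.6525 dB

200.6525 dB


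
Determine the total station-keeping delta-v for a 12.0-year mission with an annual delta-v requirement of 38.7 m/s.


dV = rate * years = 38.7 * 12.0
dV = 464.4000 m/s

464.4000 m/s


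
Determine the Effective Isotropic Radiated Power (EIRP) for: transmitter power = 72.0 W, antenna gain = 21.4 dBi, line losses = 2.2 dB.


Pt = 72.0 W = 18.5733 dBW
EIRP = Pt_dBW + Gt - losses = 18.5733 + 21.4 - 2.2 = 37.7733 dBW

37.7733 dBW


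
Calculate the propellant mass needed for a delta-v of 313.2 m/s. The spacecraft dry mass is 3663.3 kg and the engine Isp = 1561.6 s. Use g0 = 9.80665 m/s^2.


ve = Isp * g0 = 1561.6 * 9.80665 = 15314.064640 m/s
mass ratio = exp(dv/ve) = exp(313.2/15314.064640) = 1.02066236
m_prop = m_dry * (mr - 1) = 3663.3 * (1.02066236 - 1)
m_prop = 75.6924 kg

75.6924 kg


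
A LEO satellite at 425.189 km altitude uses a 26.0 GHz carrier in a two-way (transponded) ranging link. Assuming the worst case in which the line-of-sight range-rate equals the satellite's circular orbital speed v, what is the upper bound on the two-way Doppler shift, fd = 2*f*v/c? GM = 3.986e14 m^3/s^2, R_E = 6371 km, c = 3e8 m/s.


r = 6.796189e+06 m
v = sqrt(mu/r) = 7658.3626 m/s (worst-case radial velocity)
f = 26.0 GHz = 2.6e+10 Hz
fd = 2*f*v/c = 2*2.6e+10*7658.3626/3.0e+08
fd = 1.3274495e+06 Hz

1.3274e+06 Hz


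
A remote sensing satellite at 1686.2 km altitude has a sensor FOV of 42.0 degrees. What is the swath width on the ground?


FOV = 42.0 deg = 0.7330383 rad
swath = 2 * alt * tan(FOV/2) = 2 * 1686.2 * tan(0.3665191)
swath = 2 * 1686.2 * 0.383864
swath = 1294.5431 km

1294.5431 km


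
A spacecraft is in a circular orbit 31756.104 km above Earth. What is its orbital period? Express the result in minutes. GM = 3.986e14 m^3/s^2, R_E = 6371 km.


r = 38127.1040 km = 3.8127104e+07 m
T = 2*pi*sqrt(r^3/mu) = 2*pi*sqrt(5.5424458e+22 / 3.986e14)
T = 74090.4018 s = 1234.8400 min

1234.8400 minutes


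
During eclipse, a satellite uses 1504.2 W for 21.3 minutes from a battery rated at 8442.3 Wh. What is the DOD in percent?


E_used = P * t / 60 = 1504.2 * 21.3 / 60 = 533.9910 Wh
DOD = E_used / E_total * 100 = 533.9910 / 8442.3 * 100
DOD = 6.3252 %

6.3252 %


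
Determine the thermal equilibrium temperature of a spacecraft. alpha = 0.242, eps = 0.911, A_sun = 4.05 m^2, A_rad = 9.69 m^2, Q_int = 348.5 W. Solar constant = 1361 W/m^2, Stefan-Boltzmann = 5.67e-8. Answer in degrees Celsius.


Numerator = alpha*S*A_sun + Q_int = 0.242*1361*4.05 + 348.5 = 1682.4161 W
Denominator = eps*sigma*A_rad = 0.911*5.67e-8*9.69 = 5.0052435e-07 W/K^4
T^4 = 3.3613072e+09 K^4
T = 240.7837 K = -32.3663 C

-32.3663 degrees Celsius


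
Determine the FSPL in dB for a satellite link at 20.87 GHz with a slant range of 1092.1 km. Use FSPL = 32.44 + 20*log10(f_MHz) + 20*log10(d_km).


f = 20.87 GHz = 20870.0000 MHz
d = 1092.1 km
FSPL = 32.44 + 20*log10(20870.0000) + 20*log10(1092.1)
FSPL = 32.44 + 86.3904 + 60.7652
FSPL = 179.5957 dB

179.5957 dB


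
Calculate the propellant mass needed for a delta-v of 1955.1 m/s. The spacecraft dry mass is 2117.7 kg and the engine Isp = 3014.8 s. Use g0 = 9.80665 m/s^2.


ve = Isp * g0 = 3014.8 * 9.80665 = 29565.088420 m/s
mass ratio = exp(dv/ve) = exp(1955.1/29565.088420) = 1.06836418
m_prop = m_dry * (mr - 1) = 2117.7 * (1.06836418 - 1)
m_prop = 144.7748 kg

144.7748 kg


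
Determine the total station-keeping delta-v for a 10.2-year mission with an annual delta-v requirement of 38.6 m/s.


dV = rate * years = 38.6 * 10.2
dV = 393.7200 m/s

393.7200 m/s


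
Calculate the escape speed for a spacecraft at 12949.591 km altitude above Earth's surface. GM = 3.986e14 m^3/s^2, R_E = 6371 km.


r = 6371.0 + 12949.591 = 19320.5910 km = 1.9320591e+07 m
v_esc = sqrt(2*mu/r) = sqrt(2*3.986e14 / 1.9320591e+07)
v_esc = 6423.5253 m/s = 6.4235 km/s

6.4235 km/s


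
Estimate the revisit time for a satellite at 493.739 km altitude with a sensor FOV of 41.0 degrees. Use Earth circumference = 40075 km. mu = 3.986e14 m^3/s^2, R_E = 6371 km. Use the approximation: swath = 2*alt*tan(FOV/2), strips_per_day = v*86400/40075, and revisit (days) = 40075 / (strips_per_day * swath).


swath = 2*493.739*tan(0.3577925) = 369.2029 km
v = sqrt(mu/r) = 7620.0291 m/s = 7.6200 km/s
strips/day = v*86400/40075 = 7.6200*86400/40075 = 16.4285
coverage/day = strips * swath = 16.4285 * 369.2029 = 6065.4348 km
revisit = 40075 / 6065.4348 = 6.6071 days

6.6071 days


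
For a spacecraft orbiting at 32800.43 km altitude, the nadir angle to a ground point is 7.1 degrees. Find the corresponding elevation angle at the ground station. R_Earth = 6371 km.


r = R_E + alt = 39171.4300 km
Law of sines in the satellite / Earth-center / ground-point triangle:
  sin(nadir)/R_E = sin(90 + el)/r  =>  cos(el) = (r/R_E)*sin(nadir)
cos(el) = (39171.4300 / 6371.0000) * sin(7.1 deg) = 0.7599508
el = arccos(0.7599508) = 40.5401 deg
(Earth-central angle = 90 - nadir - el = 42.3599 deg)

40.5401 degrees


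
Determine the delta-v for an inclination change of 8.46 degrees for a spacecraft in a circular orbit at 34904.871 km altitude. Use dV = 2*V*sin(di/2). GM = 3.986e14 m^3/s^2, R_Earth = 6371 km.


r = 41275.8710 km = 4.1275871e+07 m
V = sqrt(mu/r) = 3107.5672 m/s
di = 8.46 deg = 0.1476549 rad
dV = 2*V*sin(di/2) = 2*3107.5672*sin(0.07382743)
dV = 458.4307 m/s = 0.4584307 km/s

0.4584 km/s


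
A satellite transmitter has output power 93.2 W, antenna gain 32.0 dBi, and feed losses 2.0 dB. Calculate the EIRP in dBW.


Pt = 93.2 W = 19.6942 dBW
EIRP = Pt_dBW + Gt - losses = 19.6942 + 32.0 - 2.0 = 49.6942 dBW

49.6942 dBW


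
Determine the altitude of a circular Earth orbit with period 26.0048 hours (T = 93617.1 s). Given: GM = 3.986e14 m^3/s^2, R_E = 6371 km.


T = 93617.1 s
r = (mu*T^2/(4*pi^2))^(1/3) = (3.986e14 * 93617.1^2 / (4*pi^2))^(1/3)
r = 4.4561791e+07 m = 44561.7914 km
alt = r - R_E = 44561.7914 - 6371 = 38190.7914 km

38190.7914 km


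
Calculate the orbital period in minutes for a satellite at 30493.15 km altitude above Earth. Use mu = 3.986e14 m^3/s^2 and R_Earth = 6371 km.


r = 36864.1500 km = 3.686415e+07 m
T = 2*pi*sqrt(r^3/mu) = 2*pi*sqrt(5.009711e+22 / 3.986e14)
T = 70439.7098 s = 1173.9952 min

1173.9952 minutes


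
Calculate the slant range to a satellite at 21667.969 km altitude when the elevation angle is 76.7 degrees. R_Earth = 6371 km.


h = 21667.969 km, el = 76.7 deg
d = -R_E*sin(el) + sqrt((R_E*sin(el))^2 + 2*R_E*h + h^2)
d = -6371.0000*sin(1.3387) + sqrt((6371.0000*0.9731789)^2 + 2*6371.0000*21667.969 + 21667.969^2)
d = 21800.5142 km

21800.5142 km


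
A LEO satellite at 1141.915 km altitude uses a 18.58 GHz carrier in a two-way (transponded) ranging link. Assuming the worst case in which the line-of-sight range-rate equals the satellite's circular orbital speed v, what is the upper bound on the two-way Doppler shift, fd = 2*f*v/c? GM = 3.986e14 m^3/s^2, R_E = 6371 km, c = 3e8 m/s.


r = 7.512915e+06 m
v = sqrt(mu/r) = 7283.9073 m/s (worst-case radial velocity)
f = 18.58 GHz = 1.858e+10 Hz
fd = 2*f*v/c = 2*1.858e+10*7283.9073/3.0e+08
fd = 902233.3165 Hz

902233.3165 Hz


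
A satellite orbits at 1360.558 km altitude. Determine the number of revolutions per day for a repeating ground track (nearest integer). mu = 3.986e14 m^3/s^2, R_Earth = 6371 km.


r = 7.731558e+06 m
T = 2*pi*sqrt(r^3/mu) = 6765.6846 s = 112.7614 min
revs/day = 1440 / 112.7614 = 12.7703
Rounded: 13 revolutions per day

13 revolutions per day


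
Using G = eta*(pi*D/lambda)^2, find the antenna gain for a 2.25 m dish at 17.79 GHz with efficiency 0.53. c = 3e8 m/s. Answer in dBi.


lambda = c/f = 3e8 / 1.779e+10 = 0.01686341 m
G = eta*(pi*D/lambda)^2 = 0.53*(pi*2.25/0.01686341)^2
G = 93121.5161 (linear)
G = 10*log10(93121.5161) = 49.6905 dBi

49.6905 dBi


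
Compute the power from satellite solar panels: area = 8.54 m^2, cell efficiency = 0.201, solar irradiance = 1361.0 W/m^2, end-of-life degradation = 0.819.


P = area * eta * S * degradation
P = 8.54 * 0.201 * 1361.0 * 0.819
P = 1913.3568 W

1913.3568 W


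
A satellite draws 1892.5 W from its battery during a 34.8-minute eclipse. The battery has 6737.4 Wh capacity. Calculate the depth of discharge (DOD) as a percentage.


E_used = P * t / 60 = 1892.5 * 34.8 / 60 = 1097.6500 Wh
DOD = E_used / E_total * 100 = 1097.6500 / 6737.4 * 100
DOD = 16.2919 %

16.2919 %


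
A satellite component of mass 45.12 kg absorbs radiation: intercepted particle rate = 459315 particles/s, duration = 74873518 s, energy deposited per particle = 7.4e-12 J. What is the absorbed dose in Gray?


Total energy deposited = rate * time * E_per
  = 459315 * 74873518 * 7.4e-12 = 254.4899 J
Dose = E_total / mass = 254.4899 / 45.12
Dose = 5.6403 Gy

5.6403 Gy


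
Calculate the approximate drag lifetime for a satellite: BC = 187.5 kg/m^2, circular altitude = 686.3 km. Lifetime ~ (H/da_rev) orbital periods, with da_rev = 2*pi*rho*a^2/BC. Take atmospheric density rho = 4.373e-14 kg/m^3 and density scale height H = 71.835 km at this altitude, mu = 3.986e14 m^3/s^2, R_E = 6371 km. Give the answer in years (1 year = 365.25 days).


a = R_E + alt = 7057.3000 km = 7.0573e+06 m
da_rev = 2*pi*rho*a^2/BC = 2*pi*4.373e-14*(7.0573e+06)^2/187.5 = 0.0729852722 m per revolution
N = H/da_rev = 71835.0000 m / 0.0729852722 m = 984239.6664 revolutions
P = 2*pi*sqrt(a^3/mu) = 5900.2320 s
lifetime = N*P = 984239.6664 * 5900.2320 = 5.8072424e+09 s = 67213.4537 days
years = 67213.4537 / 365.25 = 184.0204 years

184.0204 years


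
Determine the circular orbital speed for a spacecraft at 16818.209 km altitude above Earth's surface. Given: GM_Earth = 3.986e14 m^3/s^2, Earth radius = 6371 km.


r = R_E + alt = 6371.0 + 16818.209 = 23189.2090 km = 2.3189209e+07 m
v = sqrt(mu/r) = sqrt(3.986e14 / 2.3189209e+07) = 4145.9655 m/s = 4.1460 km/s

4.1460 km/s


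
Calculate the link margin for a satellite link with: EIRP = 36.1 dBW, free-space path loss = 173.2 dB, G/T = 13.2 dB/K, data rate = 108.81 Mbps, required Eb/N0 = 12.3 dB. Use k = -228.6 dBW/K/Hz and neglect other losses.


C/N0 = EIRP - FSPL + G/T - k = 36.1 - 173.2 + 13.2 - (-228.6)
C/N0 = 104.7000 dB-Hz
R_b = 108.81 Mbps = 1.0881e+08 bps -> 10*log10(R_b) = 80.3667 dB-Hz
Eb/N0 = C/N0 - 10*log10(R_b) = 104.7000 - 80.3667 = 24.3333 dB
Margin = Eb/N0 - Eb/N0_req = 24.3333 - 12.3 = 12.0333 dB (link closes)

12.0333 dB


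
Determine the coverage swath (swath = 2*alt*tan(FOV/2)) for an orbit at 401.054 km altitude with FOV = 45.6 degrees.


FOV = 45.6 deg = 0.7958701 rad
swath = 2 * alt * tan(FOV/2) = 2 * 401.054 * tan(0.3979351)
swath = 2 * 401.054 * 0.4203613
swath = 337.1752 km

337.1752 km


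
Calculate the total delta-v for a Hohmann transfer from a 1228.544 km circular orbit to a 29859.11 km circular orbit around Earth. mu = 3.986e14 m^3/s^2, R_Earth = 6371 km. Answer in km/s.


r1 = 7599.5440 km = 7.599544e+06 m
r2 = 36230.1100 km = 3.623011e+07 m
dv1 = sqrt(mu/r1)*(sqrt(2*r2/(r1+r2)) - 1) = 2069.6782 m/s
dv2 = sqrt(mu/r2)*(1 - sqrt(2*r1/(r1+r2))) = 1363.6577 m/s
total dv = |dv1| + |dv2| = 2069.6782 + 1363.6577 = 3433.3359 m/s = 3.4333 km/s

3.4333 km/s


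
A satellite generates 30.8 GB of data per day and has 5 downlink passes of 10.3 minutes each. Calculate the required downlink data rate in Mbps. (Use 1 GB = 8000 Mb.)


total contact time = 5 * 10.3 * 60 = 3090.0000 s
data = 30.8 GB = 246400.0000 Mb
rate = 246400.0000 / 3090.0000 = 79.7411 Mbps

79.7411 Mbps


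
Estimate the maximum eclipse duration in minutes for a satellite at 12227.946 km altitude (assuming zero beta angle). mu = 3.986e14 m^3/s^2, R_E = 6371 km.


r = 18598.9460 km
T = 420.7193 min
Eclipse fraction = arcsin(R_E/r)/pi = arcsin(6371.0000/18598.9460)/pi
= arcsin(0.3425463)/pi = 0.1112894
Eclipse duration = 0.1112894 * 420.7193 = 46.8216 min

46.8216 minutes


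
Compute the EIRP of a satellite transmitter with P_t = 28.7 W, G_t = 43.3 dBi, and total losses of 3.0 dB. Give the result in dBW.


Pt = 28.7 W = 14.5788 dBW
EIRP = Pt_dBW + Gt - losses = 14.5788 + 43.3 - 3.0 = 54.8788 dBW

54.8788 dBW


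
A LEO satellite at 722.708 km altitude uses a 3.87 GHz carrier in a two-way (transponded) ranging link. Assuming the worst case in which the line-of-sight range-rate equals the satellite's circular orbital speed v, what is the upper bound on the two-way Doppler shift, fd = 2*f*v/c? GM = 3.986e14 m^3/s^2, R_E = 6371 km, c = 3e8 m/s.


r = 7.093708e+06 m
v = sqrt(mu/r) = 7496.0417 m/s (worst-case radial velocity)
f = 3.87 GHz = 3.87e+09 Hz
fd = 2*f*v/c = 2*3.87e+09*7496.0417/3.0e+08
fd = 193397.8757 Hz

193397.8757 Hz


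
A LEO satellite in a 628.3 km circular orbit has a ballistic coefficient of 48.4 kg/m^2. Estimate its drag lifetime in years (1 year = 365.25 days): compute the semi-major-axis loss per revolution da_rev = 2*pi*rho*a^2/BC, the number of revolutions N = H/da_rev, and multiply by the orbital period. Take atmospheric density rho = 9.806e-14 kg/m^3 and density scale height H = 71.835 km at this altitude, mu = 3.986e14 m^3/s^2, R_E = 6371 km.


a = R_E + alt = 6999.3000 km = 6.9993e+06 m
da_rev = 2*pi*rho*a^2/BC = 2*pi*9.806e-14*(6.9993e+06)^2/48.4 = 0.623642369 m per revolution
N = H/da_rev = 71835.0000 m / 0.623642369 m = 115186.2086 revolutions
P = 2*pi*sqrt(a^3/mu) = 5827.6456 s
lifetime = N*P = 115186.2086 * 5827.6456 = 6.712644e+08 s = 7769.2639 days
years = 7769.2639 / 365.25 = 21.2711 years

21.2711 years


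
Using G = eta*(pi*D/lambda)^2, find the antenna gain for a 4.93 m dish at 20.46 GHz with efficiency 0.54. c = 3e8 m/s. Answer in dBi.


lambda = c/f = 3e8 / 2.046e+10 = 0.01466276 m
G = eta*(pi*D/lambda)^2 = 0.54*(pi*4.93/0.01466276)^2
G = 602498.6707 (linear)
G = 10*log10(602498.6707) = 57.7996 dBi

57.7996 dBi


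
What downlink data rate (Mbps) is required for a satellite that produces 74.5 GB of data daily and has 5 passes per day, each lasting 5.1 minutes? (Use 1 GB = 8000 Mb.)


total contact time = 5 * 5.1 * 60 = 1530.0000 s
data = 74.5 GB = 596000.0000 Mb
rate = 596000.0000 / 1530.0000 = 389.5425 Mbps

389.5425 Mbps


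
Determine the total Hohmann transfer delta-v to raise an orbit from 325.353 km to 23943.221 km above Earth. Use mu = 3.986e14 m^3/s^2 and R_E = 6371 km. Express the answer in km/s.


r1 = 6696.3530 km = 6.696353e+06 m
r2 = 30314.2210 km = 3.0314221e+07 m
dv1 = sqrt(mu/r1)*(sqrt(2*r2/(r1+r2)) - 1) = 2159.4789 m/s
dv2 = sqrt(mu/r2)*(1 - sqrt(2*r1/(r1+r2))) = 1444.8408 m/s
total dv = |dv1| + |dv2| = 2159.4789 + 1444.8408 = 3604.3197 m/s = 3.6043 km/s

3.6043 km/s


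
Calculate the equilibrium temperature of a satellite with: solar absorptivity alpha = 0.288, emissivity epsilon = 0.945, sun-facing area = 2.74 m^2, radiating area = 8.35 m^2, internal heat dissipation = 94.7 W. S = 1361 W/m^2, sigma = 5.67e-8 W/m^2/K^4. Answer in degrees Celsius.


Numerator = alpha*S*A_sun + Q_int = 0.288*1361*2.74 + 94.7 = 1168.6923 W
Denominator = eps*sigma*A_rad = 0.945*5.67e-8*8.35 = 4.4740552e-07 W/K^4
T^4 = 2.6121544e+09 K^4
T = 226.0735 K = -47.0765 C

-47.0765 degrees Celsius


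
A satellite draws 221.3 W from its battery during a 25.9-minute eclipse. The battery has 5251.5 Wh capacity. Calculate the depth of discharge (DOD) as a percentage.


E_used = P * t / 60 = 221.3 * 25.9 / 60 = 95.5278 Wh
DOD = E_used / E_total * 100 = 95.5278 / 5251.5 * 100
DOD = 1.8191 %

1.8191 %


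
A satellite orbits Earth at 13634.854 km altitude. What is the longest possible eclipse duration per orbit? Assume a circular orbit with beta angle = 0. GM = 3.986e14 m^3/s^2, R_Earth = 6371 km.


r = 20005.8540 km
T = 469.3487 min
Eclipse fraction = arcsin(R_E/r)/pi = arcsin(6371.0000/20005.8540)/pi
= arcsin(0.3184568)/pi = 0.1031646
Eclipse duration = 0.1031646 * 469.3487 = 48.4202 min

48.4202 minutes


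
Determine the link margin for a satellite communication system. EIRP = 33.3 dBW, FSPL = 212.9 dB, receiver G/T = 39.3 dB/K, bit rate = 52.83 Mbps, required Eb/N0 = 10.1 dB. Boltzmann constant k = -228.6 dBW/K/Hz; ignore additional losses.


C/N0 = EIRP - FSPL + G/T - k = 33.3 - 212.9 + 39.3 - (-228.6)
C/N0 = 88.3000 dB-Hz
R_b = 52.83 Mbps = 5.283e+07 bps -> 10*log10(R_b) = 77.2288 dB-Hz
Eb/N0 = C/N0 - 10*log10(R_b) = 88.3000 - 77.2288 = 11.0712 dB
Margin = Eb/N0 - Eb/N0_req = 11.0712 - 10.1 = 0.9711939 dB (link closes)

0.9712 dB


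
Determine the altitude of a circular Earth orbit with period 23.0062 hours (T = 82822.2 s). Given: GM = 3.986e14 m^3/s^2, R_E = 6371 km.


T = 82822.2 s
r = (mu*T^2/(4*pi^2))^(1/3) = (3.986e14 * 82822.2^2 / (4*pi^2))^(1/3)
r = 4.1066753e+07 m = 41066.7525 km
alt = r - R_E = 41066.7525 - 6371 = 34695.7525 km

34695.7525 km


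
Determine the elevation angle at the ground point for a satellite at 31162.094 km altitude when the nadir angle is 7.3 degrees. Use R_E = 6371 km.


r = R_E + alt = 37533.0940 km
Law of sines in the satellite / Earth-center / ground-point triangle:
  sin(nadir)/R_E = sin(90 + el)/r  =>  cos(el) = (r/R_E)*sin(nadir)
cos(el) = (37533.0940 / 6371.0000) * sin(7.3 deg) = 0.7485682
el = arccos(0.7485682) = 41.5335 deg
(Earth-central angle = 90 - nadir - el = 41.1665 deg)

41.5335 degrees


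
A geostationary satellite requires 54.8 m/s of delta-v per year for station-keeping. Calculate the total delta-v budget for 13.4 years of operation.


dV = rate * years = 54.8 * 13.4
dV = 734.3200 m/s

734.3200 m/s


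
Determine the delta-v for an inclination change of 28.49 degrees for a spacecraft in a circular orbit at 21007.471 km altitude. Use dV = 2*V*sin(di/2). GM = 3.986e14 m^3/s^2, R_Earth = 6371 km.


r = 27378.4710 km = 2.7378471e+07 m
V = sqrt(mu/r) = 3815.6106 m/s
di = 28.49 deg = 0.4972443 rad
dV = 2*V*sin(di/2) = 2*3815.6106*sin(0.2486222)
dV = 1877.8048 m/s = 1.8778 km/s

1.8778 km/s


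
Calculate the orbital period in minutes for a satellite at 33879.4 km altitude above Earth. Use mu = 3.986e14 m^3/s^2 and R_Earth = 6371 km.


r = 40250.4000 km = 4.02504e+07 m
T = 2*pi*sqrt(r^3/mu) = 2*pi*sqrt(6.520946e+22 / 3.986e14)
T = 80364.9210 s = 1339.4154 min

1339.4154 minutes


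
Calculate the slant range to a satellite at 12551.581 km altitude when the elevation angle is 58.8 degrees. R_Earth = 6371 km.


h = 12551.581 km, el = 58.8 deg
d = -R_E*sin(el) + sqrt((R_E*sin(el))^2 + 2*R_E*h + h^2)
d = -6371.0000*sin(1.0263) + sqrt((6371.0000*0.8553643)^2 + 2*6371.0000*12551.581 + 12551.581^2)
d = 13183.0200 km

13183.0200 km


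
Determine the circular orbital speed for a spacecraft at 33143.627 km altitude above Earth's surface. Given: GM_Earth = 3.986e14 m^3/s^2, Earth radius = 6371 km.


r = R_E + alt = 6371.0 + 33143.627 = 39514.6270 km = 3.9514627e+07 m
v = sqrt(mu/r) = sqrt(3.986e14 / 3.9514627e+07) = 3176.0674 m/s = 3.1761 km/s

3.1761 km/s


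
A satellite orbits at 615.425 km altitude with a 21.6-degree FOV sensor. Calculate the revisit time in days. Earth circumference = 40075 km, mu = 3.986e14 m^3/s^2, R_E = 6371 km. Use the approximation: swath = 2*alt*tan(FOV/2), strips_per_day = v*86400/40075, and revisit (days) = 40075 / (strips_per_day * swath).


swath = 2*615.425*tan(0.1884956) = 234.7972 km
v = sqrt(mu/r) = 7553.3767 m/s = 7.5534 km/s
strips/day = v*86400/40075 = 7.5534*86400/40075 = 16.2848
coverage/day = strips * swath = 16.2848 * 234.7972 = 3823.6159 km
revisit = 40075 / 3823.6159 = 10.4809 days

10.4809 days


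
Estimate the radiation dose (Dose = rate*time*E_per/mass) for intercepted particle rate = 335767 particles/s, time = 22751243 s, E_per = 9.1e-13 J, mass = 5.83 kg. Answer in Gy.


Total energy deposited = rate * time * E_per
  = 335767 * 22751243 * 9.1e-13 = 6.9516 J
Dose = E_total / mass = 6.9516 / 5.83
Dose = 1.1924 Gy

1.1924 Gy


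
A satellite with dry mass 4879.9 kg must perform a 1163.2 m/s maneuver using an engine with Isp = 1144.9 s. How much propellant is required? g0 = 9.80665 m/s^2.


ve = Isp * g0 = 1144.9 * 9.80665 = 11227.633585 m/s
mass ratio = exp(dv/ve) = exp(1163.2/11227.633585) = 1.10915840
m_prop = m_dry * (mr - 1) = 4879.9 * (1.10915840 - 1)
m_prop = 532.6821 kg

532.6821 kg


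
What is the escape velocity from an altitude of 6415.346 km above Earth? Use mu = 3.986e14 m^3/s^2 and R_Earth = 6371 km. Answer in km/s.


r = 6371.0 + 6415.346 = 12786.3460 km = 1.2786346e+07 m
v_esc = sqrt(2*mu/r) = sqrt(2*3.986e14 / 1.2786346e+07)
v_esc = 7896.0596 m/s = 7.8961 km/s

7.8961 km/s


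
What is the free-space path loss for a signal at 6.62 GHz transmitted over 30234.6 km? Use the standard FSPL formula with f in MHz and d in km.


f = 6.62 GHz = 6620.0000 MHz
d = 30234.6 km
FSPL = 32.44 + 20*log10(6620.0000) + 20*log10(30234.6)
FSPL = 32.44 + 76.4172 + 89.6101
FSPL = 198.4672 dB

198.4672 dB


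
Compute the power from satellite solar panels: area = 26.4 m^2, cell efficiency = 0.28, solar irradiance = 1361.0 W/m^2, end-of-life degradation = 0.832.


P = area * eta * S * degradation
P = 26.4 * 0.28 * 1361.0 * 0.832
P = 8370.3460 W

8370.3460 W


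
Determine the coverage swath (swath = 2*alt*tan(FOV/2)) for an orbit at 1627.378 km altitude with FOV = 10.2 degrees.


FOV = 10.2 deg = 0.1780236 rad
swath = 2 * alt * tan(FOV/2) = 2 * 1627.378 * tan(0.08901179)
swath = 2 * 1627.378 * 0.08924762
swath = 290.4792 km

290.4792 km


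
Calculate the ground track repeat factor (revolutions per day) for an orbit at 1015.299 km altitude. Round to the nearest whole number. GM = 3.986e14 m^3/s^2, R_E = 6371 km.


r = 7.386299e+06 m
T = 2*pi*sqrt(r^3/mu) = 6317.5916 s = 105.2932 min
revs/day = 1440 / 105.2932 = 13.6761
Rounded: 14 revolutions per day

14 revolutions per day


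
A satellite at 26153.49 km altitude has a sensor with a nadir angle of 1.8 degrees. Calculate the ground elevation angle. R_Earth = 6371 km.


r = R_E + alt = 32524.4900 km
Law of sines in the satellite / Earth-center / ground-point triangle:
  sin(nadir)/R_E = sin(90 + el)/r  =>  cos(el) = (r/R_E)*sin(nadir)
cos(el) = (32524.4900 / 6371.0000) * sin(1.8 deg) = 0.1603546
el = arccos(0.1603546) = 80.7725 deg
(Earth-central angle = 90 - nadir - el = 7.4275 deg)

80.7725 degrees


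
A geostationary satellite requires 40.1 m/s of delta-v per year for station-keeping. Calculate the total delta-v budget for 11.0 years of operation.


dV = rate * years = 40.1 * 11.0
dV = 441.1000 m/s

441.1000 m/s


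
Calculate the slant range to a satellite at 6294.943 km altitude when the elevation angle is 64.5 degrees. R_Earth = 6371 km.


h = 6294.943 km, el = 64.5 deg
d = -R_E*sin(el) + sqrt((R_E*sin(el))^2 + 2*R_E*h + h^2)
d = -6371.0000*sin(1.1257) + sqrt((6371.0000*0.9025853)^2 + 2*6371.0000*6294.943 + 6294.943^2)
d = 6615.0340 km

6615.0340 km


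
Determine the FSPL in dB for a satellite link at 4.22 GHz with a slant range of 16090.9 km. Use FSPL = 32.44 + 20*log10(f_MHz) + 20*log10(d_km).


f = 4.22 GHz = 4220.0000 MHz
d = 16090.9 km
FSPL = 32.44 + 20*log10(4220.0000) + 20*log10(16090.9)
FSPL = 32.44 + 72.5062 + 84.1316
FSPL = 189.0779 dB

189.0779 dB


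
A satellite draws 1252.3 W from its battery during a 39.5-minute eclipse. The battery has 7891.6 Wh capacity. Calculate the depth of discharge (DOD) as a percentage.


E_used = P * t / 60 = 1252.3 * 39.5 / 60 = 824.4308 Wh
DOD = E_used / E_total * 100 = 824.4308 / 7891.6 * 100
DOD = 10.4469 %

10.4469 %


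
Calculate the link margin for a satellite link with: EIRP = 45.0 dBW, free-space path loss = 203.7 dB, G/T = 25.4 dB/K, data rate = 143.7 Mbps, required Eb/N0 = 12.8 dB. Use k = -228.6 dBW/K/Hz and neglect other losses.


C/N0 = EIRP - FSPL + G/T - k = 45.0 - 203.7 + 25.4 - (-228.6)
C/N0 = 95.3000 dB-Hz
R_b = 143.7 Mbps = 1.437e+08 bps -> 10*log10(R_b) = 81.5746 dB-Hz
Eb/N0 = C/N0 - 10*log10(R_b) = 95.3000 - 81.5746 = 13.7254 dB
Margin = Eb/N0 - Eb/N0_req = 13.7254 - 12.8 = 0.9254323 dB (link closes)

0.9254 dB


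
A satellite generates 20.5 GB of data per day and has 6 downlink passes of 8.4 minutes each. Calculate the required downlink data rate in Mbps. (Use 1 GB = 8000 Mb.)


total contact time = 6 * 8.4 * 60 = 3024.0000 s
data = 20.5 GB = 164000.0000 Mb
rate = 164000.0000 / 3024.0000 = 54.2328 Mbps

54.2328 Mbps


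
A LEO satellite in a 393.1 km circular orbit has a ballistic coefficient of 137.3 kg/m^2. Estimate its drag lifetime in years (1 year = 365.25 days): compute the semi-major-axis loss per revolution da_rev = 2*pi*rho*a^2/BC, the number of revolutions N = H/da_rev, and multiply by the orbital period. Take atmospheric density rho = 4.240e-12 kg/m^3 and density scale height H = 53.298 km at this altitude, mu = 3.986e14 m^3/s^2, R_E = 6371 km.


a = R_E + alt = 6764.1000 km = 6.7641e+06 m
da_rev = 2*pi*rho*a^2/BC = 2*pi*4.240e-12*(6.7641e+06)^2/137.3 = 8.877593 m per revolution
N = H/da_rev = 53298.0000 m / 8.877593 m = 6003.6544 revolutions
P = 2*pi*sqrt(a^3/mu) = 5536.3846 s
lifetime = N*P = 6003.6544 * 5536.3846 = 3.323854e+07 s = 384.7053 days
years = 384.7053 / 365.25 = 1.0533 years

1.0533 years


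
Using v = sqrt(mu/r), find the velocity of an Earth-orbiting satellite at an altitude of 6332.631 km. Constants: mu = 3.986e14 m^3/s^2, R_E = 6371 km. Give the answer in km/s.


r = R_E + alt = 6371.0 + 6332.631 = 12703.6310 km = 1.2703631e+07 m
v = sqrt(mu/r) = sqrt(3.986e14 / 1.2703631e+07) = 5601.5048 m/s = 5.6015 km/s

5.6015 km/s


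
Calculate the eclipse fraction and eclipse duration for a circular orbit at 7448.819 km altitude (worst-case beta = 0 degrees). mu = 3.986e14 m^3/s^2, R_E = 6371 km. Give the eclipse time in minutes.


r = 13819.8190 km
T = 269.4719 min
Eclipse fraction = arcsin(R_E/r)/pi = arcsin(6371.0000/13819.8190)/pi
= arcsin(0.4610046)/pi = 0.1525108
Eclipse duration = 0.1525108 * 269.4719 = 41.0974 min

41.0974 minutes


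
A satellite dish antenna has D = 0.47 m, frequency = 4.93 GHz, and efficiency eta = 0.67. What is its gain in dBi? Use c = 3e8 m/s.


lambda = c/f = 3e8 / 4.93e+09 = 0.06085193 m
G = eta*(pi*D/lambda)^2 = 0.67*(pi*0.47/0.06085193)^2
G = 394.4769 (linear)
G = 10*log10(394.4769) = 25.9602 dBi

25.9602 dBi


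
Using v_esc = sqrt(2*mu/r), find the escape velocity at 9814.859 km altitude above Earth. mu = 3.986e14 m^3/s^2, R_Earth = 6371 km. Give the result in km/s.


r = 6371.0 + 9814.859 = 16185.8590 km = 1.6185859e+07 m
v_esc = sqrt(2*mu/r) = sqrt(2*3.986e14 / 1.6185859e+07)
v_esc = 7018.0389 m/s = 7.0180 km/s

7.0180 km/s


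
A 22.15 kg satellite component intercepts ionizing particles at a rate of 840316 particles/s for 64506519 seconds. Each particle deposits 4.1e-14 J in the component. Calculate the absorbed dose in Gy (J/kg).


Total energy deposited = rate * time * E_per
  = 840316 * 64506519 * 4.1e-14 = 2.2224 J
Dose = E_total / mass = 2.2224 / 22.15
Dose = 0.1003359 Gy

0.1003 Gy


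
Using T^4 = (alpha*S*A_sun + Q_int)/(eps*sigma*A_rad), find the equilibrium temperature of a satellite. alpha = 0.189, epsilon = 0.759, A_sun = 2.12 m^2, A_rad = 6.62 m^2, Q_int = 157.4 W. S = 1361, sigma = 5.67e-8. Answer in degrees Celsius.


Numerator = alpha*S*A_sun + Q_int = 0.189*1361*2.12 + 157.4 = 702.7255 W
Denominator = eps*sigma*A_rad = 0.759*5.67e-8*6.62 = 2.8489369e-07 W/K^4
T^4 = 2.4666236e+09 K^4
T = 222.8567 K = -50.2933 C

-50.2933 degrees Celsius


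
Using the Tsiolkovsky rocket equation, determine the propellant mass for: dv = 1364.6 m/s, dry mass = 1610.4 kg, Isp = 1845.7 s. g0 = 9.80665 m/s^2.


ve = Isp * g0 = 1845.7 * 9.80665 = 18100.133905 m/s
mass ratio = exp(dv/ve) = exp(1364.6/18100.133905) = 1.07830645
m_prop = m_dry * (mr - 1) = 1610.4 * (1.07830645 - 1)
m_prop = 126.1047 kg

126.1047 kg


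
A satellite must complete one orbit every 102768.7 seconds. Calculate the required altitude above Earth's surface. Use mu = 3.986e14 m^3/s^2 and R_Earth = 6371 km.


T = 102768.7 s
r = (mu*T^2/(4*pi^2))^(1/3) = (3.986e14 * 102768.7^2 / (4*pi^2))^(1/3)
r = 4.7420533e+07 m = 47420.5326 km
alt = r - R_E = 47420.5326 - 6371 = 41049.5326 km

41049.5326 km


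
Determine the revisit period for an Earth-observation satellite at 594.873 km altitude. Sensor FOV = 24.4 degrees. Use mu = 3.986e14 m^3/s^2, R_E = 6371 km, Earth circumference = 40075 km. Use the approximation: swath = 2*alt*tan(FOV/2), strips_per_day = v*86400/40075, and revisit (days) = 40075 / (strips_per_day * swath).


swath = 2*594.873*tan(0.2129302) = 257.2322 km
v = sqrt(mu/r) = 7564.5112 m/s = 7.5645 km/s
strips/day = v*86400/40075 = 7.5645*86400/40075 = 16.3088
coverage/day = strips * swath = 16.3088 * 257.2322 = 4195.1394 km
revisit = 40075 / 4195.1394 = 9.5527 days

9.5527 days


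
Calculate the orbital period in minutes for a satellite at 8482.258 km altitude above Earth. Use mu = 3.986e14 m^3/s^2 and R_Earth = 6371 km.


r = 14853.2580 km = 1.4853258e+07 m
T = 2*pi*sqrt(r^3/mu) = 2*pi*sqrt(3.276915e+21 / 3.986e14)
T = 18015.3958 s = 300.2566 min

300.2566 minutes


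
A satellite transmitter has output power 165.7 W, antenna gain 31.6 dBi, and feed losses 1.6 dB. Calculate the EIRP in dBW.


Pt = 165.7 W = 22.1932 dBW
EIRP = Pt_dBW + Gt - losses = 22.1932 + 31.6 - 1.6 = 52.1932 dBW

52.1932 dBW


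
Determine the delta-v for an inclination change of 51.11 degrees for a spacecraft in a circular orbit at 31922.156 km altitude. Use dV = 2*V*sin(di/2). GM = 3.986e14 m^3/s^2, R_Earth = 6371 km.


r = 38293.1560 km = 3.8293156e+07 m
V = sqrt(mu/r) = 3226.3247 m/s
di = 51.11 deg = 0.8920378 rad
dV = 2*V*sin(di/2) = 2*3226.3247*sin(0.4460189)
dV = 2783.5266 m/s = 2.7835 km/s

2.7835 km/s


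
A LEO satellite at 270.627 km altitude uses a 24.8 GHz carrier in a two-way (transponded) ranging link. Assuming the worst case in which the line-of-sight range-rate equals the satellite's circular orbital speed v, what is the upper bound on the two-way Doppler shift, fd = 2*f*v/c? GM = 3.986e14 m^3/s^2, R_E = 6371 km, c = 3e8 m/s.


r = 6.641627e+06 m
v = sqrt(mu/r) = 7746.9617 m/s (worst-case radial velocity)
f = 24.8 GHz = 2.48e+10 Hz
fd = 2*f*v/c = 2*2.48e+10*7746.9617/3.0e+08
fd = 1.280831e+06 Hz

1.2808e+06 Hz


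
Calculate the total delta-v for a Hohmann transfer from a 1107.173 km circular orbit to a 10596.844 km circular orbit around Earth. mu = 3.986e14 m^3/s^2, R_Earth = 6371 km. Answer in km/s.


r1 = 7478.1730 km = 7.478173e+06 m
r2 = 16967.8440 km = 1.6967844e+07 m
dv1 = sqrt(mu/r1)*(sqrt(2*r2/(r1+r2)) - 1) = 1301.1080 m/s
dv2 = sqrt(mu/r2)*(1 - sqrt(2*r1/(r1+r2))) = 1055.7131 m/s
total dv = |dv1| + |dv2| = 1301.1080 + 1055.7131 = 2356.8211 m/s = 2.3568 km/s

2.3568 km/s


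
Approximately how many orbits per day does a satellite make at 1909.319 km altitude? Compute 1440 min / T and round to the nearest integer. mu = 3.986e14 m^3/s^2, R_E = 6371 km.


r = 8.280319e+06 m
T = 2*pi*sqrt(r^3/mu) = 7498.6283 s = 124.9771 min
revs/day = 1440 / 124.9771 = 11.5221
Rounded: 12 revolutions per day

12 revolutions per day


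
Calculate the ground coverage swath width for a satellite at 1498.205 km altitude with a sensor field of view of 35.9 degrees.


FOV = 35.9 deg = 0.6265732 rad
swath = 2 * alt * tan(FOV/2) = 2 * 1498.205 * tan(0.3132866)
swath = 2 * 1498.205 * 0.3239552
swath = 970.7025 km

970.7025 km


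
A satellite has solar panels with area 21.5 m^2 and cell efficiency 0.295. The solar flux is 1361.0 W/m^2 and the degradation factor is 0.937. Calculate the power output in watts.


P = area * eta * S * degradation
P = 21.5 * 0.295 * 1361.0 * 0.937
P = 8088.3175 W

8088.3175 W


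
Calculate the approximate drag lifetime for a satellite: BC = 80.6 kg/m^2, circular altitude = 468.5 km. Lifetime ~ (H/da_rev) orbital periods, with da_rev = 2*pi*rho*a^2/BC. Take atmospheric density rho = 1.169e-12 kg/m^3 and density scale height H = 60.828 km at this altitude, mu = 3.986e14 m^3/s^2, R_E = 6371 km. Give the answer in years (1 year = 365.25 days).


a = R_E + alt = 6839.5000 km = 6.8395e+06 m
da_rev = 2*pi*rho*a^2/BC = 2*pi*1.169e-12*(6.8395e+06)^2/80.6 = 4.262928 m per revolution
N = H/da_rev = 60828.0000 m / 4.262928 m = 14269.0642 revolutions
P = 2*pi*sqrt(a^3/mu) = 5629.2139 s
lifetime = N*P = 14269.0642 * 5629.2139 = 8.0323615e+07 s = 929.6715 days
years = 929.6715 / 365.25 = 2.5453 years

2.5453 years


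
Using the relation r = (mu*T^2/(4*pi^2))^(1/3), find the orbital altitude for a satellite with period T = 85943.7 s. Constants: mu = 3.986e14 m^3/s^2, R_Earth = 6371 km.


T = 85943.7 s
r = (mu*T^2/(4*pi^2))^(1/3) = (3.986e14 * 85943.7^2 / (4*pi^2))^(1/3)
r = 4.2092225e+07 m = 42092.2250 km
alt = r - R_E = 42092.2250 - 6371 = 35721.2250 km

35721.2250 km


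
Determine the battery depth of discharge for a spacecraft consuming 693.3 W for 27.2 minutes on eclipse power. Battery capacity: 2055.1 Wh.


E_used = P * t / 60 = 693.3 * 27.2 / 60 = 314.2960 Wh
DOD = E_used / E_total * 100 = 314.2960 / 2055.1 * 100
DOD = 15.2935 %

15.2935 %


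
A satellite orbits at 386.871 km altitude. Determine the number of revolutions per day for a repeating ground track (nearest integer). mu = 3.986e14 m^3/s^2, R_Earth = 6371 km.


r = 6.757871e+06 m
T = 2*pi*sqrt(r^3/mu) = 5528.7387 s = 92.1456 min
revs/day = 1440 / 92.1456 = 15.6274
Rounded: 16 revolutions per day

16 revolutions per day


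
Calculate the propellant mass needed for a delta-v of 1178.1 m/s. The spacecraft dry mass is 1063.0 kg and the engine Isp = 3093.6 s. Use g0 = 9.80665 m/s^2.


ve = Isp * g0 = 3093.6 * 9.80665 = 30337.852440 m/s
mass ratio = exp(dv/ve) = exp(1178.1/30337.852440) = 1.03959652
m_prop = m_dry * (mr - 1) = 1063.0 * (1.03959652 - 1)
m_prop = 42.0911 kg

42.0911 kg


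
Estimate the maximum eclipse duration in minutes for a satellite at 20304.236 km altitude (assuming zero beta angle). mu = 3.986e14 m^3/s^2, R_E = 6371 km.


r = 26675.2360 km
T = 722.6406 min
Eclipse fraction = arcsin(R_E/r)/pi = arcsin(6371.0000/26675.2360)/pi
= arcsin(0.2388358)/pi = 0.07676575
Eclipse duration = 0.07676575 * 722.6406 = 55.4741 min

55.4741 minutes


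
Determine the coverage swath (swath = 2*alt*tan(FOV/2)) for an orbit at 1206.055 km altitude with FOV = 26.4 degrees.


FOV = 26.4 deg = 0.4607669 rad
swath = 2 * alt * tan(FOV/2) = 2 * 1206.055 * tan(0.2303835)
swath = 2 * 1206.055 * 0.2345479
swath = 565.7553 km

565.7553 km


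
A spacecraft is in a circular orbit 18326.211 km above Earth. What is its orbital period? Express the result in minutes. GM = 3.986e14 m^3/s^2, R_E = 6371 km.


r = 24697.2110 km = 2.4697211e+07 m
T = 2*pi*sqrt(r^3/mu) = 2*pi*sqrt(1.5064119e+22 / 3.986e14)
T = 38626.2982 s = 643.7716 min

643.7716 minutes


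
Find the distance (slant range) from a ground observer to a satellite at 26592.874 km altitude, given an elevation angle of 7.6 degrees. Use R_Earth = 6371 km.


h = 26592.874 km, el = 7.6 deg
d = -R_E*sin(el) + sqrt((R_E*sin(el))^2 + 2*R_E*h + h^2)
d = -6371.0000*sin(0.132645) + sqrt((6371.0000*0.1322564)^2 + 2*6371.0000*26592.874 + 26592.874^2)
d = 31510.7148 km

31510.7148 km


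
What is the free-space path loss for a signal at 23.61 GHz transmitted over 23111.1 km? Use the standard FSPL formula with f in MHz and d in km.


f = 23.61 GHz = 23610.0000 MHz
d = 23111.1 km
FSPL = 32.44 + 20*log10(23610.0000) + 20*log10(23111.1)
FSPL = 32.44 + 87.4619 + 87.2764
FSPL = 207.1783 dB

207.1783 dB


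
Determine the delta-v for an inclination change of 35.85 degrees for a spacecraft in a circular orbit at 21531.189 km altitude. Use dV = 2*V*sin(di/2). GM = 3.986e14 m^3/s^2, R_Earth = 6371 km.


r = 27902.1890 km = 2.7902189e+07 m
V = sqrt(mu/r) = 3779.6319 m/s
di = 35.85 deg = 0.6257005 rad
dV = 2*V*sin(di/2) = 2*3779.6319*sin(0.3128503)
dV = 2326.5282 m/s = 2.3265 km/s

2.3265 km/s


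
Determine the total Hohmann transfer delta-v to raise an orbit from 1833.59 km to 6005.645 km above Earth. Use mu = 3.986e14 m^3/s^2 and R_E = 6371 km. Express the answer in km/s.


r1 = 8204.5900 km = 8.20459e+06 m
r2 = 12376.6450 km = 1.2376645e+07 m
dv1 = sqrt(mu/r1)*(sqrt(2*r2/(r1+r2)) - 1) = 673.8857 m/s
dv2 = sqrt(mu/r2)*(1 - sqrt(2*r1/(r1+r2))) = 607.7372 m/s
total dv = |dv1| + |dv2| = 673.8857 + 607.7372 = 1281.6228 m/s = 1.2816 km/s

1.2816 km/s
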